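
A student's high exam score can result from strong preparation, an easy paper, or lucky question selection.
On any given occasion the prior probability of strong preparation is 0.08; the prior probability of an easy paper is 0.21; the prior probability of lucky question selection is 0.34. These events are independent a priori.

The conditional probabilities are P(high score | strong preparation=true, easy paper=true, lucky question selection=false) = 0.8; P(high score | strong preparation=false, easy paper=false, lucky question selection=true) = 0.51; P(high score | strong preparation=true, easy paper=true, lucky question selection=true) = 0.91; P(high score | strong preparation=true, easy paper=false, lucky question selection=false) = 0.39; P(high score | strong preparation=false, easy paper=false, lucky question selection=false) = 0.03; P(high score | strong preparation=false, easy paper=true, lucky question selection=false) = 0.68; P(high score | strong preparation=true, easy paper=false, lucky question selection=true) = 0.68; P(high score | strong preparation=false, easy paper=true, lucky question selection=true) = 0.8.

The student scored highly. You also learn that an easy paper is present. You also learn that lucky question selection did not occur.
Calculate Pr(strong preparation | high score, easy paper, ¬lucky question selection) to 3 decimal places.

Sum P(high score|·) weighted by the priors over both values of strong preparation:
  P(high score | easy paper, ¬lucky question selection) = 0.68×0.92 + 0.8×0.08
        = 0.625600 + 0.064000 = 0.689600
Keeping only the strong preparation-present terms gives 0.064000, so
  P(strong preparation | high score, easy paper, ¬lucky question selection) = 0.064000 / 0.689600 ≈ 0.093

Pr(strong preparation | high score, easy paper, ¬lucky question selection) ≈ 0.093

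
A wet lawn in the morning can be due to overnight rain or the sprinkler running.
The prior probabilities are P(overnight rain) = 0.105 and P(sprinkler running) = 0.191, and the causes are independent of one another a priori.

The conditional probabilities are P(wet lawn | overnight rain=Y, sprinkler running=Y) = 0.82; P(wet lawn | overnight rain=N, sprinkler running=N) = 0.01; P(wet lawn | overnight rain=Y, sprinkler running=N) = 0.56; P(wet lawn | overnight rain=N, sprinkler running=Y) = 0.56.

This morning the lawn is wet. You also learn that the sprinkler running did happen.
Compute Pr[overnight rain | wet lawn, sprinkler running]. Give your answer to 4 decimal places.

P(wet lawn | sprinkler running) = 0.56*0.895 + 0.82*0.105 = 0.501200 + 0.086100 = 0.587300
Restricting to configurations with overnight rain present: 0.82*0.105 = 0.086100.
So P(overnight rain | wet lawn, sprinkler running) = 0.086100/0.587300 ≈ 0.1466.

Pr[overnight rain | wet lawn, sprinkler running] ≈ 0.1466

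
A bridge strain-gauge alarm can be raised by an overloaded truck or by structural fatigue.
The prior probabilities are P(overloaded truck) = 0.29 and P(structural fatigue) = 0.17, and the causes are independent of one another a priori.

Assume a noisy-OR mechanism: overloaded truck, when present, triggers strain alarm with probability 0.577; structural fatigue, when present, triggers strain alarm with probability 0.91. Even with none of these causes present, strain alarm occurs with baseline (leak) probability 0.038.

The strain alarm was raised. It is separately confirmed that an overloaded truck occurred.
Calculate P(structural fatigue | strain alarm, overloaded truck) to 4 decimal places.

P(structural fatigue | strain alarm, overloaded truck) ≈ 0.2496

Under noisy-OR, P(strain alarm | causes) = 1 − (1−0.038)·∏(1−qᵢ) over the active causes.
P(strain alarm | overloaded truck) = 0.593074×0.83 + 0.963377×0.17 = 0.492251 + 0.163774 = 0.656025
The structural fatigue-present share is 0.963377×0.17 = 0.163774.
Hence the posterior is 0.163774/0.656025 ≈ 0.2496.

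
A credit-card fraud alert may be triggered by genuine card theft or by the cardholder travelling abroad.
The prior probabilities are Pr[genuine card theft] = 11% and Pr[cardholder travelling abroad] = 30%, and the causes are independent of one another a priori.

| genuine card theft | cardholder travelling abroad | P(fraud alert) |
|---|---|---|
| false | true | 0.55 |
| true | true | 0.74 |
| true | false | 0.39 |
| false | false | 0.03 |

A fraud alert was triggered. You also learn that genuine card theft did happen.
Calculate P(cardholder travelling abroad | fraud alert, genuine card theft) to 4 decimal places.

P(fraud alert | genuine card theft) = 0.39*0.7 + 0.74*0.3 = 0.273000 + 0.222000 = 0.495000
Restricting to configurations with cardholder travelling abroad present: 0.74*0.3 = 0.222000.
So P(cardholder travelling abroad | fraud alert, genuine card theft) = 0.222000/0.495000 ≈ 0.4485.

P(cardholder travelling abroad | fraud alert, genuine card theft) ≈ 0.4485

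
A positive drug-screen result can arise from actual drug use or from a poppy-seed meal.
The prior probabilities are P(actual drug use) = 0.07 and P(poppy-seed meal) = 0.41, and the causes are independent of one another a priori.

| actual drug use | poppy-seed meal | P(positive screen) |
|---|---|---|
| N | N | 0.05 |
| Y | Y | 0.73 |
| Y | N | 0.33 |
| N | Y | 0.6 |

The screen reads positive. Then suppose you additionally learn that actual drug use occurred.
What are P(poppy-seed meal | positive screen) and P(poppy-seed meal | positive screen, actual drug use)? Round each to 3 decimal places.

P(poppy-seed meal | positive screen) ≈ 0.859; P(poppy-seed meal | positive screen, actual drug use) ≈ 0.606

For the numerator, keep only poppy-seed meal=true terms: 0.228780 + 0.020951 = 0.249731
Normalizer over all consistent configurations: 0.05·0.93·0.59 + 0.6·0.93·0.41 + 0.33·0.07·0.59 + 0.73·0.07·0.41 = 0.290795
Posterior = 0.249731 / 0.290795 ≈ 0.859

Now condition on the additional information:
Weight on poppy-seed meal=true, given the evidence: 0.73·0.41 = 0.299300
Normalizer over all consistent configurations: 0.33·0.59 + 0.73·0.41 = 0.494000
Posterior = 0.299300 / 0.494000 ≈ 0.606
— actual drug use explains away the evidence for poppy-seed meal.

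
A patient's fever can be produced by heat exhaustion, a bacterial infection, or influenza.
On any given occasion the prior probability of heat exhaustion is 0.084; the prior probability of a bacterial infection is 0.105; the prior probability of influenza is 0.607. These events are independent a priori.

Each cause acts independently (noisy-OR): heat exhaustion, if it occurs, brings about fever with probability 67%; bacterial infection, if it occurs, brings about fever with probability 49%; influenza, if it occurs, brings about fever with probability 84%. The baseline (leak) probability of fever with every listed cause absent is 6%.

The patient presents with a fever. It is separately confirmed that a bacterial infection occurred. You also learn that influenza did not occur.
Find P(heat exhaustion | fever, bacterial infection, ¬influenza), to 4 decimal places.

Under noisy-OR, P(fever | causes) = 1 − (1−0.06)·∏(1−qᵢ) over the active causes.
Numerator (weight on configurations with heat exhaustion): 0.841798*0.084 = 0.070711
Denominator P(fever | bacterial infection, ¬influenza): 0.5206*0.916 + 0.841798*0.084 = 0.547581
Posterior = 0.070711 / 0.547581 ≈ 0.1291

P(heat exhaustion | fever, bacterial infection, ¬influenza) ≈ 0.1291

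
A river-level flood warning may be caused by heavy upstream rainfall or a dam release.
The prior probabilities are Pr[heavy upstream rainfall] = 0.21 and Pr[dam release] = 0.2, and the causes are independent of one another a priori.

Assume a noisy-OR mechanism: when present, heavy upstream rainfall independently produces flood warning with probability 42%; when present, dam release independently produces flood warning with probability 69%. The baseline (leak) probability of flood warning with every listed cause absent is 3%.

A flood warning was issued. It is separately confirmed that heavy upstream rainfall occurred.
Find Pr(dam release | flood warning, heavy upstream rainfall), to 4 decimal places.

Pr(dam release | flood warning, heavy upstream rainfall) ≈ 0.3206

Under noisy-OR, P(flood warning | causes) = 1 − (1−0.03)·∏(1−qᵢ) over the active causes.
P(flood warning | heavy upstream rainfall) = 0.4374×0.8 + 0.825594×0.2 = 0.349920 + 0.165119 = 0.515039
Restricting to configurations with dam release present: 0.825594×0.2 = 0.165119.
P(dam release | flood warning, heavy upstream rainfall) = 0.165119 / 0.515039 ≈ 0.3206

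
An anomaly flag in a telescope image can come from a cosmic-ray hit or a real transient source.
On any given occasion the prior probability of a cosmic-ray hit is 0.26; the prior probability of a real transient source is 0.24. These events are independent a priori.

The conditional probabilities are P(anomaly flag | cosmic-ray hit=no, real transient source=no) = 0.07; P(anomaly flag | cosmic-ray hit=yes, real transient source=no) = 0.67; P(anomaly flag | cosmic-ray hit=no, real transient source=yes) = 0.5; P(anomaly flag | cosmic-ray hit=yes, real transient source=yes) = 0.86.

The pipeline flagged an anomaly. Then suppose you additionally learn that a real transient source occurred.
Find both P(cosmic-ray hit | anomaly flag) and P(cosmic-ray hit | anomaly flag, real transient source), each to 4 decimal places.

P(cosmic-ray hit | anomaly flag) ≈ 0.5921; P(cosmic-ray hit | anomaly flag, real transient source) ≈ 0.3767

Sum P(anomaly flag|·) weighted by the priors over the 4 (cosmic-ray hit, real transient source) configurations:
  P(anomaly flag) = 0.07·0.74·0.76 + 0.5·0.74·0.24 + 0.67·0.26·0.76 + 0.86·0.26·0.24
        = 0.039368 + 0.088800 + 0.132392 + 0.053664 = 0.314224
The terms with cosmic-ray hit present sum to 0.186056, so
  P(cosmic-ray hit | anomaly flag) = 0.186056 / 0.314224 ≈ 0.5921

Now condition on the additional information:
Enumerate both values of cosmic-ray hit and weight by the priors:
  P(anomaly flag | real transient source) = 0.5×0.74 + 0.86×0.26
        = 0.370000 + 0.223600 = 0.593600
Keeping only the cosmic-ray hit-present terms gives 0.223600, so
  P(cosmic-ray hit | anomaly flag, real transient source) = 0.223600 / 0.593600 ≈ 0.3767
— real transient source explains away the evidence for cosmic-ray hit.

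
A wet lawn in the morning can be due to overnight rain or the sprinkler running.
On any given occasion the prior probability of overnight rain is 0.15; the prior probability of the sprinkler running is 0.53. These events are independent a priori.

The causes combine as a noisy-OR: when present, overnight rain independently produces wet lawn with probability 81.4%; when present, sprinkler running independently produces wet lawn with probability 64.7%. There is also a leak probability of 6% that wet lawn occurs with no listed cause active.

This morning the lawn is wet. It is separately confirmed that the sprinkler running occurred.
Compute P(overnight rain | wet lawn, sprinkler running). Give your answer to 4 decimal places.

Under noisy-OR, P(wet lawn | causes) = 1 − (1−0.06)·∏(1−qᵢ) over the active causes.
By total probability over both values of overnight rain:
  P(wet lawn | sprinkler running) = 0.66818*0.85 + 0.938281*0.15
        = 0.567953 + 0.140742 = 0.708695
The terms with overnight rain present sum to 0.140742, so
  P(overnight rain | wet lawn, sprinkler running) = 0.140742 / 0.708695 ≈ 0.1986

P(overnight rain | wet lawn, sprinkler running) ≈ 0.1986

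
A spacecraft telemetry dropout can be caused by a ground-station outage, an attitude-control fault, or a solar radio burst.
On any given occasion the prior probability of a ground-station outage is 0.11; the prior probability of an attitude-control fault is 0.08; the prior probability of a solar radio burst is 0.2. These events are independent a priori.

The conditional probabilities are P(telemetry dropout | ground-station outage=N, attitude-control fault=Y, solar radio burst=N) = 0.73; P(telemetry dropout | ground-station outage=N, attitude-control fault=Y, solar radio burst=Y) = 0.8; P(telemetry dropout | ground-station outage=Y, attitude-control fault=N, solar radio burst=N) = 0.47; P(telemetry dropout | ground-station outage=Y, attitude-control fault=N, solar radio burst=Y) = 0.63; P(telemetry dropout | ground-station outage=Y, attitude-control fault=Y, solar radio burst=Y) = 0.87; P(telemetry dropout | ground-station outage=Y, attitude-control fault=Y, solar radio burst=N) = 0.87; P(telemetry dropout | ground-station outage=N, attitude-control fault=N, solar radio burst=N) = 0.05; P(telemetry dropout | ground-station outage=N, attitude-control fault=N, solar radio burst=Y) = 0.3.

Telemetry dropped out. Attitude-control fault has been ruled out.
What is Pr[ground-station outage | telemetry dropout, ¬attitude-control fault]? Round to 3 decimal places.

Pr[ground-station outage | telemetry dropout, ¬attitude-control fault] ≈ 0.383

Weight on ground-station outage=true, given the evidence: 0.041360 + 0.013860 = 0.055220
Denominator P(telemetry dropout | ¬attitude-control fault): 0.05*0.89*0.8 + 0.3*0.89*0.2 + 0.47*0.11*0.8 + 0.63*0.11*0.2 = 0.144220
P(ground-station outage | telemetry dropout, ¬attitude-control fault) = 0.055220/0.144220 ≈ 0.383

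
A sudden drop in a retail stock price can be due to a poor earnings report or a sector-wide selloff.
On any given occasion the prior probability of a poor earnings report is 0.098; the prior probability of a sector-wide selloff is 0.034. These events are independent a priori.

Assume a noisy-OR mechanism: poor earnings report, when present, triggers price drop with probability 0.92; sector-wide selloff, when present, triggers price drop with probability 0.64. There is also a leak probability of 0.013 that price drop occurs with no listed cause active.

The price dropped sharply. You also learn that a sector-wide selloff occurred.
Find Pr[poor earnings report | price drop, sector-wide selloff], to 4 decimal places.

Under noisy-OR, P(price drop | causes) = 1 − (1−0.013)·∏(1−qᵢ) over the active causes.
Sum P(price drop|·) weighted by the priors over both values of poor earnings report:
  P(price drop | sector-wide selloff) = 0.64468×0.902 + 0.971574×0.098
        = 0.581501 + 0.095214 = 0.676715
Configurations with poor earnings report contribute 0.095214, so
  P(poor earnings report | price drop, sector-wide selloff) = 0.095214 / 0.676715 ≈ 0.1407

Pr[poor earnings report | price drop, sector-wide selloff] ≈ 0.1407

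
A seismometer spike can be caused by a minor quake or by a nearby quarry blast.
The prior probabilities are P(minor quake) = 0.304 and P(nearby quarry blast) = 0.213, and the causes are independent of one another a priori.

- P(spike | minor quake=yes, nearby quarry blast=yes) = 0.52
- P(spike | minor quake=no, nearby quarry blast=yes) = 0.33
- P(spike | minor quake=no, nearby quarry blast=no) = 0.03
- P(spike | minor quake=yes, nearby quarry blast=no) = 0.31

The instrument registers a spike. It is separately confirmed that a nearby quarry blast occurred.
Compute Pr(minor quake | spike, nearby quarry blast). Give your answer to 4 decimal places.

P(spike | nearby quarry blast) = 0.33·0.696 + 0.52·0.304 = 0.229680 + 0.158080 = 0.387760
The minor quake-present share is 0.52·0.304 = 0.158080.
P(minor quake | spike, nearby quarry blast) = 0.158080 / 0.387760 ≈ 0.4077

Pr(minor quake | spike, nearby quarry blast) ≈ 0.4077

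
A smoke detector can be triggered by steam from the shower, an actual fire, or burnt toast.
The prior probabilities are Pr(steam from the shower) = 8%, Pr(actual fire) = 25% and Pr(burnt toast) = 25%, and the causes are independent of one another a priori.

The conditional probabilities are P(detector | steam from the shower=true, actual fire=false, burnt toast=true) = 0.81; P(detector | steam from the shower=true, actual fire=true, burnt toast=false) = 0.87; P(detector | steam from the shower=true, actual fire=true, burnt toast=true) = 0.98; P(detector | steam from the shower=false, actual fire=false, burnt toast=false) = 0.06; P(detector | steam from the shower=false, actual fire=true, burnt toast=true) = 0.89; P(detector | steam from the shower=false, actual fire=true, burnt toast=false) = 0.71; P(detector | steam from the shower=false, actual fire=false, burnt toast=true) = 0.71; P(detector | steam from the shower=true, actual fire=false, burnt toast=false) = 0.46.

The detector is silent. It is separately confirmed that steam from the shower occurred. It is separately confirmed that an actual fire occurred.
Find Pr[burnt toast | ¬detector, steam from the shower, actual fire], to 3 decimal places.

Pr[burnt toast | ¬detector, steam from the shower, actual fire] ≈ 0.049

Weight on burnt toast=true, given the evidence: 0.02·0.25 = 0.005000
The normalizing constant is 0.13·0.75 + 0.02·0.25 = 0.102500
P(burnt toast | ¬detector, steam from the shower, actual fire) = 0.005000/0.102500 ≈ 0.049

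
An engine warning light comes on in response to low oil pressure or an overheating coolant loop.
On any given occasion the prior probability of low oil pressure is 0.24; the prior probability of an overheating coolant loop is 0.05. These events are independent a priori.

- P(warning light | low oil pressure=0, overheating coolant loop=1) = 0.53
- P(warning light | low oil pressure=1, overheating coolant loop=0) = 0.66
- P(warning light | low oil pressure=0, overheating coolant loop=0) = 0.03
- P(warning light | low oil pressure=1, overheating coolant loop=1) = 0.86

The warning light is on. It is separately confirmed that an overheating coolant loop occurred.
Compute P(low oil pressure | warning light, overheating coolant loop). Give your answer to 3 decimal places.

P(warning light | overheating coolant loop) = 0.53×0.76 + 0.86×0.24 = 0.402800 + 0.206400 = 0.609200
Of this, 0.206400 comes from 0.86×0.24 (the low oil pressure=true cases).
Hence the posterior is 0.206400/0.609200 ≈ 0.339.

P(low oil pressure | warning light, overheating coolant loop) ≈ 0.339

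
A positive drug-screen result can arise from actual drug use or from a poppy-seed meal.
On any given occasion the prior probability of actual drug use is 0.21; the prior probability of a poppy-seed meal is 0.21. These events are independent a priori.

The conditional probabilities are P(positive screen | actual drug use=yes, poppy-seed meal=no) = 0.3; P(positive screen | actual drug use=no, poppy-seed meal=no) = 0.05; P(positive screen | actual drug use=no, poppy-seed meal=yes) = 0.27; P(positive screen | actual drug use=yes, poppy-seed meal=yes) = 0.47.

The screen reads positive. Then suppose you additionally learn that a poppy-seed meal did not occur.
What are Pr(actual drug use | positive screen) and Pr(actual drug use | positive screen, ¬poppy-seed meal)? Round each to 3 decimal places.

Pr(actual drug use | positive screen) ≈ 0.481; Pr(actual drug use | positive screen, ¬poppy-seed meal) ≈ 0.615

Sum P(positive screen|·) weighted by the priors over the 4 (actual drug use, poppy-seed meal) configurations:
  P(positive screen) = 0.05×0.79×0.79 + 0.27×0.79×0.21 + 0.3×0.21×0.79 + 0.47×0.21×0.21
        = 0.031205 + 0.044793 + 0.049770 + 0.020727 = 0.146495
The terms with actual drug use present sum to 0.070497, so
  P(actual drug use | positive screen) = 0.070497 / 0.146495 ≈ 0.481

With the extra evidence:
Weight on actual drug use=true, given the evidence: 0.3·0.21 = 0.063000
Denominator P(positive screen | ¬poppy-seed meal): 0.05·0.79 + 0.3·0.21 = 0.102500
Posterior = 0.063000 / 0.102500 ≈ 0.615
Ruling out poppy-seed meal raises the posterior on actual drug use — the flip side of explaining away.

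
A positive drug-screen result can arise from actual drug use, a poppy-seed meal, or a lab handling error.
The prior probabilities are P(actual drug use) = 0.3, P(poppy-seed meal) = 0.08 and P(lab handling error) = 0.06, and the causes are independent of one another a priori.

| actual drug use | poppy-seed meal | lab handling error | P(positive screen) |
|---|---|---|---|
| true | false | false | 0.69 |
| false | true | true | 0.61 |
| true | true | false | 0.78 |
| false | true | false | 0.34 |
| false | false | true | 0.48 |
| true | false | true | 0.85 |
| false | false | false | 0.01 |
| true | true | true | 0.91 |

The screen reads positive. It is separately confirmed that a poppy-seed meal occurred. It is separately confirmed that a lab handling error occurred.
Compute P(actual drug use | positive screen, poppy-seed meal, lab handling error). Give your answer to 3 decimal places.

P(actual drug use | positive screen, poppy-seed meal, lab handling error) ≈ 0.390

P(positive screen | poppy-seed meal, lab handling error) = 0.61*0.7 + 0.91*0.3 = 0.427000 + 0.273000 = 0.700000
The actual drug use-present share is 0.91*0.3 = 0.273000.
P(actual drug use | positive screen, poppy-seed meal, lab handling error) = 0.273000 / 0.700000 ≈ 0.390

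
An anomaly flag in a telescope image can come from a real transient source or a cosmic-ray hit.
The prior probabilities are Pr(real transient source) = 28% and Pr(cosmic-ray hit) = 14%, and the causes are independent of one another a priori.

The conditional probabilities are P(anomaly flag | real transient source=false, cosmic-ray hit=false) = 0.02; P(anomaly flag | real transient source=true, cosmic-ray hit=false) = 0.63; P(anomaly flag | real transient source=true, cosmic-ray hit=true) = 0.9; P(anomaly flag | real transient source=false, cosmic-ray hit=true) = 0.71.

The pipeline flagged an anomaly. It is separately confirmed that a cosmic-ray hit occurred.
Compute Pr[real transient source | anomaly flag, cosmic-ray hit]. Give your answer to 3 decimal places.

Pr[real transient source | anomaly flag, cosmic-ray hit] ≈ 0.330

Numerator (weight on configurations with real transient source): 0.9×0.28 = 0.252000
Normalizer over all consistent configurations: 0.71×0.72 + 0.9×0.28 = 0.763200
Posterior = 0.252000 / 0.763200 ≈ 0.330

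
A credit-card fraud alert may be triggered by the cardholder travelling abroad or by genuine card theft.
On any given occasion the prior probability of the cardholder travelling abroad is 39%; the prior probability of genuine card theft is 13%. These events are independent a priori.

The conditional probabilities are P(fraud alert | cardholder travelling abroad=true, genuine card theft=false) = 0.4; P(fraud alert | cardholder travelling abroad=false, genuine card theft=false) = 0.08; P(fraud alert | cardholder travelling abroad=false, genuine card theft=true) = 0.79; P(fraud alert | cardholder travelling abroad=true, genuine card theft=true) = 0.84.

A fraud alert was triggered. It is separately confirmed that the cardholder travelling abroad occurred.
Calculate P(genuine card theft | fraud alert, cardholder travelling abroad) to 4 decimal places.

P(genuine card theft | fraud alert, cardholder travelling abroad) ≈ 0.2388

Enumerate both values of genuine card theft and weight by the priors:
  P(fraud alert | cardholder travelling abroad) = 0.4×0.87 + 0.84×0.13
        = 0.348000 + 0.109200 = 0.457200
Keeping only the genuine card theft-present terms gives 0.109200, so
  P(genuine card theft | fraud alert, cardholder travelling abroad) = 0.109200 / 0.457200 ≈ 0.2388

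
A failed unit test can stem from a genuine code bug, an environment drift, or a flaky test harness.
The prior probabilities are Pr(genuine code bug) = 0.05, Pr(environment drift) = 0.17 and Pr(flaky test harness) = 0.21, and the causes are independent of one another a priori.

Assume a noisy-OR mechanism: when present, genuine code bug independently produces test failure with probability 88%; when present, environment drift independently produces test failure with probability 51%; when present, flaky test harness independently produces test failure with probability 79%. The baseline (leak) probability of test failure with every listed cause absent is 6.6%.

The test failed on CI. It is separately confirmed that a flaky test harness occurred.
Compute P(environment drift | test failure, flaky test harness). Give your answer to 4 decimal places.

Under noisy-OR, P(test failure | causes) = 1 − (1−0.066)·∏(1−qᵢ) over the active causes.
Numerator (weight on configurations with environment drift): 0.145978 + 0.008402 = 0.154380
Normalizer over all consistent configurations: 0.80386×0.95×0.83 + 0.903891×0.95×0.17 + 0.976463×0.05×0.83 + 0.988467×0.05×0.17 = 0.828747
Posterior = 0.154380 / 0.828747 ≈ 0.1863

P(environment drift | test failure, flaky test harness) ≈ 0.1863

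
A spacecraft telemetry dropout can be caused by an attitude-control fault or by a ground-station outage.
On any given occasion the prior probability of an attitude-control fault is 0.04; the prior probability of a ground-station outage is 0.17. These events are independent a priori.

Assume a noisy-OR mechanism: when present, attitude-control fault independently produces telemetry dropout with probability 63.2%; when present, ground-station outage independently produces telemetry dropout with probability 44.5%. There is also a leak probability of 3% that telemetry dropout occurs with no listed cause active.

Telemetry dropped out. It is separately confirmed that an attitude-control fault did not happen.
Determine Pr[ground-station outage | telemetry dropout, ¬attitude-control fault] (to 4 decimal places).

Under noisy-OR, P(telemetry dropout | causes) = 1 − (1−0.03)·∏(1−qᵢ) over the active causes.
By total probability over both values of ground-station outage:
  P(telemetry dropout | ¬attitude-control fault) = 0.03*0.83 + 0.46165*0.17
        = 0.024900 + 0.078481 = 0.103381
Keeping only the ground-station outage-present terms gives 0.078481, so
  P(ground-station outage | telemetry dropout, ¬attitude-control fault) = 0.078481 / 0.103381 ≈ 0.7591

Pr[ground-station outage | telemetry dropout, ¬attitude-control fault] ≈ 0.7591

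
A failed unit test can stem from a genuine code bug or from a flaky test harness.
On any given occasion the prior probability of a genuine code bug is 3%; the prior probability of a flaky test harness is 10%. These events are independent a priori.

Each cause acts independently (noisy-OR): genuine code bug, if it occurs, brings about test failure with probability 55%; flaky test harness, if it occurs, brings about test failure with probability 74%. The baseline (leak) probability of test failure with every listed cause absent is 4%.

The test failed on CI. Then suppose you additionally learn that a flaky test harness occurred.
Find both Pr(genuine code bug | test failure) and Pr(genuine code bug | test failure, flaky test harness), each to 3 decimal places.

Under noisy-OR, P(test failure | causes) = 1 − (1−0.04)·∏(1−qᵢ) over the active causes.
P(test failure) = 0.04·0.97·0.9 + 0.7504·0.97·0.1 + 0.568·0.03·0.9 + 0.88768·0.03·0.1 = 0.034920 + 0.072789 + 0.015336 + 0.002663 = 0.125708
Of this, 0.017999 comes from 0.015336 + 0.002663 (the genuine code bug=true cases).
P(genuine code bug | test failure) = 0.017999 / 0.125708 ≈ 0.143

With the extra evidence:
For the numerator, keep only genuine code bug=true terms: 0.88768*0.03 = 0.026630
Normalizer over all consistent configurations: 0.7504*0.97 + 0.88768*0.03 = 0.754518
Posterior = 0.026630 / 0.754518 ≈ 0.035

Pr(genuine code bug | test failure) ≈ 0.143; Pr(genuine code bug | test failure, flaky test harness) ≈ 0.035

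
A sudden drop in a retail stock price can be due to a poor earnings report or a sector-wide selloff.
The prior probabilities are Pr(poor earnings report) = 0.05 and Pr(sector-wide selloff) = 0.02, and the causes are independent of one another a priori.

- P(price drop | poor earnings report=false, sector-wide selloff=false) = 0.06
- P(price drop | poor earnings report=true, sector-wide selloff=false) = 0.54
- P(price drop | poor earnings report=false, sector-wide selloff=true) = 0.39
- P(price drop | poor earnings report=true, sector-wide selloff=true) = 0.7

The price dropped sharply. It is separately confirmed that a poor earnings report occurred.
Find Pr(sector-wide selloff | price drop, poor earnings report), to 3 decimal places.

P(price drop | poor earnings report) = 0.54*0.98 + 0.7*0.02 = 0.529200 + 0.014000 = 0.543200
The sector-wide selloff-present share is 0.7*0.02 = 0.014000.
Hence the posterior is 0.014000/0.543200 ≈ 0.026.

Pr(sector-wide selloff | price drop, poor earnings report) ≈ 0.026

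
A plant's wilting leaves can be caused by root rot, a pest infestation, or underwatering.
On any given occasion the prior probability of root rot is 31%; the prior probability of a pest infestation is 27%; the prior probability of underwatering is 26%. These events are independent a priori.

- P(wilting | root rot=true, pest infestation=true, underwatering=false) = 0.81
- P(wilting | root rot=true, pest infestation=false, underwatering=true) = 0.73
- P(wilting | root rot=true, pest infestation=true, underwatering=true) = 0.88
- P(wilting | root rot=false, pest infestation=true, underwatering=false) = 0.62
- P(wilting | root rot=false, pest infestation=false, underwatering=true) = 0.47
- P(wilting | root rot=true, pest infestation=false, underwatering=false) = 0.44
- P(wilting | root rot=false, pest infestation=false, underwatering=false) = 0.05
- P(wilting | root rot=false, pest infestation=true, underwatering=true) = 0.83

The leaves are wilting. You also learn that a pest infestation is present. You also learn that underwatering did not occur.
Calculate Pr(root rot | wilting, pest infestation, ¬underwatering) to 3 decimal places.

For the numerator, keep only root rot=true terms: 0.81·0.31 = 0.251100
Denominator P(wilting | pest infestation, ¬underwatering): 0.62·0.69 + 0.81·0.31 = 0.678900
Posterior = 0.251100 / 0.678900 ≈ 0.370

Pr(root rot | wilting, pest infestation, ¬underwatering) ≈ 0.370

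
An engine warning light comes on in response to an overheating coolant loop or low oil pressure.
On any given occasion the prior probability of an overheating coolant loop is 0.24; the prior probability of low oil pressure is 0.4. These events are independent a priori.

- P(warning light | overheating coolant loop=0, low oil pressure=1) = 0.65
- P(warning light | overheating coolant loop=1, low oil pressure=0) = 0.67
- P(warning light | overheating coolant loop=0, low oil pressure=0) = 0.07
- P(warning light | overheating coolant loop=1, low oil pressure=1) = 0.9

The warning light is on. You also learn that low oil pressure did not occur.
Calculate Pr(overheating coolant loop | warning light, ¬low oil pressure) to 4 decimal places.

P(warning light | ¬low oil pressure) = 0.07×0.76 + 0.67×0.24 = 0.053200 + 0.160800 = 0.214000
The overheating coolant loop-present share is 0.67×0.24 = 0.160800.
Hence the posterior is 0.160800/0.214000 ≈ 0.7514.

Pr(overheating coolant loop | warning light, ¬low oil pressure) ≈ 0.7514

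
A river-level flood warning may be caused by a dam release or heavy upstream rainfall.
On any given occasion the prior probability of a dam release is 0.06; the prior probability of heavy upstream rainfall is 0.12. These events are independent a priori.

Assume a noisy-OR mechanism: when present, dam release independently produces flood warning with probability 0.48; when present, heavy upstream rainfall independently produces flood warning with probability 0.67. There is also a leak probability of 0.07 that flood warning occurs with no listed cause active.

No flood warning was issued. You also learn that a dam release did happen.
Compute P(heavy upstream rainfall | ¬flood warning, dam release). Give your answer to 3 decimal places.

Under noisy-OR, P(flood warning | causes) = 1 − (1−0.07)·∏(1−qᵢ) over the active causes.
By total probability over both values of heavy upstream rainfall:
  P(¬flood warning | dam release) = 0.4836×0.88 + 0.159588×0.12
        = 0.425568 + 0.019151 = 0.444719
Configurations with heavy upstream rainfall contribute 0.019151, so
  P(heavy upstream rainfall | ¬flood warning, dam release) = 0.019151 / 0.444719 ≈ 0.043

P(heavy upstream rainfall | ¬flood warning, dam release) ≈ 0.043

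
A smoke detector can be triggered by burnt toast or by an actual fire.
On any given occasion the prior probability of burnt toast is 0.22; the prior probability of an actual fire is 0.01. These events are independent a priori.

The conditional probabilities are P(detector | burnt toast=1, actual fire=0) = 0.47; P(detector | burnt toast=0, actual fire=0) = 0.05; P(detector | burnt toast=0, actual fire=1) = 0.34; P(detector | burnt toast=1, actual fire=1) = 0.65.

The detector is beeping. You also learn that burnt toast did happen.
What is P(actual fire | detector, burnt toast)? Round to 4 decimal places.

P(detector | burnt toast) = 0.47×0.99 + 0.65×0.01 = 0.465300 + 0.006500 = 0.471800
Restricting to configurations with actual fire present: 0.65×0.01 = 0.006500.
So P(actual fire | detector, burnt toast) = 0.006500/0.471800 ≈ 0.0138.

P(actual fire | detector, burnt toast) ≈ 0.0138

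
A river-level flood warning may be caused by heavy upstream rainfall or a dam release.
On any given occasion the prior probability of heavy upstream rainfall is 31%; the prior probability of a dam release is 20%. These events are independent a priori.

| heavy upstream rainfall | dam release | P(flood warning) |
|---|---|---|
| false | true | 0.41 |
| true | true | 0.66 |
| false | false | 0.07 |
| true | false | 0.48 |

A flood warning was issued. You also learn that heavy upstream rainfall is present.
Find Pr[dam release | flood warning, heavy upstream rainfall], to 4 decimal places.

Sum P(flood warning|·) weighted by the priors over both values of dam release:
  P(flood warning | heavy upstream rainfall) = 0.48*0.8 + 0.66*0.2
        = 0.384000 + 0.132000 = 0.516000
Configurations with dam release contribute 0.132000, so
  P(dam release | flood warning, heavy upstream rainfall) = 0.132000 / 0.516000 ≈ 0.2558

Pr[dam release | flood warning, heavy upstream rainfall] ≈ 0.2558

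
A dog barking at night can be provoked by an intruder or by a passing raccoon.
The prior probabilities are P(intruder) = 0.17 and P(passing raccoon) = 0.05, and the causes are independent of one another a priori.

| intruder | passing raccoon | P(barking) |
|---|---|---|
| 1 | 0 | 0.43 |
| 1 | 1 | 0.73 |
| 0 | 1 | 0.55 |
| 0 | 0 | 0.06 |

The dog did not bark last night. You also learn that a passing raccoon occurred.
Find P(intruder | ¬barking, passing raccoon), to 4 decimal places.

For the numerator, keep only intruder=true terms: 0.27*0.17 = 0.045900
Normalizer over all consistent configurations: 0.45*0.83 + 0.27*0.17 = 0.419400
P(intruder | ¬barking, passing raccoon) = 0.045900/0.419400 ≈ 0.1094

P(intruder | ¬barking, passing raccoon) ≈ 0.1094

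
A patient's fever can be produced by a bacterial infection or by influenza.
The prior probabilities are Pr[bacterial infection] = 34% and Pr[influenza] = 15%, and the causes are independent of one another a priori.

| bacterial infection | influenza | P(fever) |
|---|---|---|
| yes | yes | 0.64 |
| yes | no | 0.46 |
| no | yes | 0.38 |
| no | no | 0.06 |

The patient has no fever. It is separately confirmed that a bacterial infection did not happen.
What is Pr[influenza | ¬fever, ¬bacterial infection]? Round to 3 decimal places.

Enumerate both values of influenza and weight by the priors:
  P(¬fever | ¬bacterial infection) = 0.94*0.85 + 0.62*0.15
        = 0.799000 + 0.093000 = 0.892000
Configurations with influenza contribute 0.093000, so
  P(influenza | ¬fever, ¬bacterial infection) = 0.093000 / 0.892000 ≈ 0.104

Pr[influenza | ¬fever, ¬bacterial infection] ≈ 0.104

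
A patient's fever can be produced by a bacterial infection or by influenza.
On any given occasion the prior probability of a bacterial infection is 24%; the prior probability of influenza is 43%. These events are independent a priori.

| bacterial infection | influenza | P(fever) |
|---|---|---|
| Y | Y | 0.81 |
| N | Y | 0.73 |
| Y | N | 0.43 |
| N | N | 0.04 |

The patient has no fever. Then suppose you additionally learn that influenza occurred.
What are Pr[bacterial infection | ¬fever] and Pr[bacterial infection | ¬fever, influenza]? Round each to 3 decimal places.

Sum P(¬fever|·) weighted by the priors over the 4 (bacterial infection, influenza) configurations:
  P(¬fever) = 0.96×0.76×0.57 + 0.27×0.76×0.43 + 0.57×0.24×0.57 + 0.19×0.24×0.43
        = 0.415872 + 0.088236 + 0.077976 + 0.019608 = 0.601692
Keeping only the bacterial infection-present terms gives 0.097584, so
  P(bacterial infection | ¬fever) = 0.097584 / 0.601692 ≈ 0.162

With the extra evidence:
By total probability over both values of bacterial infection:
  P(¬fever | influenza) = 0.27*0.76 + 0.19*0.24
        = 0.205200 + 0.045600 = 0.250800
Configurations with bacterial infection contribute 0.045600, so
  P(bacterial infection | ¬fever, influenza) = 0.045600 / 0.250800 ≈ 0.182

Pr[bacterial infection | ¬fever] ≈ 0.162; Pr[bacterial infection | ¬fever, influenza] ≈ 0.182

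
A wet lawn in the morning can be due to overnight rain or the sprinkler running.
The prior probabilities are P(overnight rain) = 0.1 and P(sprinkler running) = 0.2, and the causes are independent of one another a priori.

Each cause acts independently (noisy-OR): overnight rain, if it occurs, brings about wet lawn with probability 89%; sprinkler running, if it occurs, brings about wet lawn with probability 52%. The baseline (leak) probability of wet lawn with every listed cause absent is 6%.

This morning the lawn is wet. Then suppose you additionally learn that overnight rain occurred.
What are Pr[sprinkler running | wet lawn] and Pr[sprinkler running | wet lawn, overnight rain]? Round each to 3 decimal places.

Pr[sprinkler running | wet lawn] ≈ 0.506; Pr[sprinkler running | wet lawn, overnight rain] ≈ 0.209

Under noisy-OR, P(wet lawn | causes) = 1 − (1−0.06)·∏(1−qᵢ) over the active causes.
Weight on sprinkler running=true, given the evidence: 0.098784 + 0.019007 = 0.117791
The normalizing constant is 0.06×0.9×0.8 + 0.5488×0.9×0.2 + 0.8966×0.1×0.8 + 0.950368×0.1×0.2 = 0.232719
Posterior = 0.117791 / 0.232719 ≈ 0.506

With the extra evidence:
By total probability over both values of sprinkler running:
  P(wet lawn | overnight rain) = 0.8966*0.8 + 0.950368*0.2
        = 0.717280 + 0.190074 = 0.907354
Keeping only the sprinkler running-present terms gives 0.190074, so
  P(sprinkler running | wet lawn, overnight rain) = 0.190074 / 0.907354 ≈ 0.209
— overnight rain explains away the evidence for sprinkler running.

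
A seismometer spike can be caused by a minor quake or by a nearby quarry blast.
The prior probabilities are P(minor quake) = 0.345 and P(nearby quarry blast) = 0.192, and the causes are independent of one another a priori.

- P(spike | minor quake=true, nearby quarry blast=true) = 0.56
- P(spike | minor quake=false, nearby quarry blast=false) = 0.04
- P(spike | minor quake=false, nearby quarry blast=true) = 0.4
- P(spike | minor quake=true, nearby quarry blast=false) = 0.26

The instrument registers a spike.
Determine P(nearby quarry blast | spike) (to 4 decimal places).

Numerator (weight on configurations with nearby quarry blast): 0.050304 + 0.037094 = 0.087398
Normalizer over all consistent configurations: 0.04*0.655*0.808 + 0.4*0.655*0.192 + 0.26*0.345*0.808 + 0.56*0.345*0.192 = 0.181046
Posterior = 0.087398 / 0.181046 ≈ 0.4827

P(nearby quarry blast | spike) ≈ 0.4827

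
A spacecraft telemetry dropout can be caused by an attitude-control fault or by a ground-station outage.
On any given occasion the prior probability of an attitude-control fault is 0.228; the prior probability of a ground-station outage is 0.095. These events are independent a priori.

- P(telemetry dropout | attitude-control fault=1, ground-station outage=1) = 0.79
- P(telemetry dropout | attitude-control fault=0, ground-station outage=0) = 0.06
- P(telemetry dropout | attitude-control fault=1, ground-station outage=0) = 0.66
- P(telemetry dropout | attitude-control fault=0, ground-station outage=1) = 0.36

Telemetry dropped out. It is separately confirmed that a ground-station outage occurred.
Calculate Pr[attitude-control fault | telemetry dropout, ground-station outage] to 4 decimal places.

Numerator (weight on configurations with attitude-control fault): 0.79·0.228 = 0.180120
Denominator P(telemetry dropout | ground-station outage): 0.36·0.772 + 0.79·0.228 = 0.458040
P(attitude-control fault | telemetry dropout, ground-station outage) = 0.180120/0.458040 ≈ 0.3932

Pr[attitude-control fault | telemetry dropout, ground-station outage] ≈ 0.3932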